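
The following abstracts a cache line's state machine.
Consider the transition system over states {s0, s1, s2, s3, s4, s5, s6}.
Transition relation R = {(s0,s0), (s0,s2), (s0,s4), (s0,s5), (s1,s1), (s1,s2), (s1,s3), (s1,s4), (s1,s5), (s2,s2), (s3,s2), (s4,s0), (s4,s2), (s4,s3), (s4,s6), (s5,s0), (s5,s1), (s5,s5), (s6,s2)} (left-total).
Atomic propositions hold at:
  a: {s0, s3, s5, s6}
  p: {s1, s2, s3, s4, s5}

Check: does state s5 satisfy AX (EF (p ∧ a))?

Sat(p ∧ a) = {s3, s5}
EF (p ∧ a): least fixpoint, start Z0 = {s3, s5}, add states with some successor in Z. Z1 = {s0, s1, s3, s4, s5}; fixed.
Sat(EF (p ∧ a)) = {s0, s1, s3, s4, s5}
Sat(AX (EF (p ∧ a))) = {s : every successor in {s0, s1, s3, s4, s5}} = {s5}
s5 ∈ Sat(AX (EF (p ∧ a))) = {s5}, so the formula holds at s5.

Yes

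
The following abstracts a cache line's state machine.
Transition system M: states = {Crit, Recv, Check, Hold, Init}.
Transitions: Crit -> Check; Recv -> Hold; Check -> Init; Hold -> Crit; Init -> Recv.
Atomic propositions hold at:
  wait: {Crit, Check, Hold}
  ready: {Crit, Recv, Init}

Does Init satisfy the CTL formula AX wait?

No

Sat(AX wait) = {s : every successor in {Crit, Check, Hold}} = {Crit, Recv, Hold}
Init ∉ Sat(AX wait) = {Crit, Recv, Hold}, so the formula does not hold at Init.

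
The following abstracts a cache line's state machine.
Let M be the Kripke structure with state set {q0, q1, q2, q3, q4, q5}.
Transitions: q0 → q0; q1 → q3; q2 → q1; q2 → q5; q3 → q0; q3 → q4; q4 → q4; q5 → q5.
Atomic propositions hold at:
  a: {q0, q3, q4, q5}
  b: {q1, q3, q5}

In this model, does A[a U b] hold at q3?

A[a U b]: least fixpoint, start Z0 = Sat(b) = {q1, q3, q5}, add states in Sat(a) with every successor in Z. Already a fixed point.
Sat(A[a U b]) = {q1, q3, q5}
q3 ∈ Sat(A[a U b]) = {q1, q3, q5}, so the formula holds at q3.

Yes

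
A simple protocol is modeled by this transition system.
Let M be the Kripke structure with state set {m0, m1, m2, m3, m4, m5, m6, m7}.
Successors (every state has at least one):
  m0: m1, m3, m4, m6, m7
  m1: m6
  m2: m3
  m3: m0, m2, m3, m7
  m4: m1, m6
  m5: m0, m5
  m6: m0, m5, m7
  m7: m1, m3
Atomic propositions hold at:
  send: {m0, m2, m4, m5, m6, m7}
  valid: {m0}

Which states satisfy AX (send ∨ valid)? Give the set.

{m1, m5, m6}

Sat(send ∨ valid) = {m0, m2, m4, m5, m6, m7}
Sat(AX (send ∨ valid)) = {s : every successor in {m0, m2, m4, m5, m6, m7}} = {m1, m5, m6}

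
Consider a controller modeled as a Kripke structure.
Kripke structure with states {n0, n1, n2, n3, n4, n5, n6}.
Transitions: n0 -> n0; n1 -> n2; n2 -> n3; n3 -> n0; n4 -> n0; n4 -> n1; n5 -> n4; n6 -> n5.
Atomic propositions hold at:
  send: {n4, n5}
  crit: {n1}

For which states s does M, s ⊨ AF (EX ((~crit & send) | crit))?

Sat(~crit) = {n0, n2, n3, n4, n5, n6}
Sat(~crit & send) = {n4, n5}
Sat((~crit & send) | crit) = {n1, n4, n5}
Sat(EX ((~crit & send) | crit)) = {s : some successor in {n1, n4, n5}} = {n4, n5, n6}
AF (EX ((~crit & send) | crit)): least fixpoint, start Z0 = {n4, n5, n6}, add states with every successor in Z. Already a fixed point.
Sat(AF (EX ((~crit & send) | crit))) = {n4, n5, n6}

{n4, n5, n6}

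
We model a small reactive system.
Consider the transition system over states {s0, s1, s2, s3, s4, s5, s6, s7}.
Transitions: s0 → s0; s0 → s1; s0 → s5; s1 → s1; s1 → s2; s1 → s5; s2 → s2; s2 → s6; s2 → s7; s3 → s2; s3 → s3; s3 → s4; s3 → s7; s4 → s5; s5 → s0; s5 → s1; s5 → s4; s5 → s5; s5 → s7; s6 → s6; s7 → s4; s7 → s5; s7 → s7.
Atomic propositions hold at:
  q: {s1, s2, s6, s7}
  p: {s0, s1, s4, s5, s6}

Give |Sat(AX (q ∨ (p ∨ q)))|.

Sat(p ∨ q) = {s0, s1, s2, s4, s5, s6, s7}
Sat(q ∨ (p ∨ q)) = {s0, s1, s2, s4, s5, s6, s7}
Sat(AX (q ∨ (p ∨ q))) = {s : every successor in {s0, s1, s2, s4, s5, s6, s7}} = {s0, s1, s2, s4, s5, s6, s7}
|Sat(AX (q ∨ (p ∨ q)))| = |{s0, s1, s2, s4, s5, s6, s7}| = 7.

7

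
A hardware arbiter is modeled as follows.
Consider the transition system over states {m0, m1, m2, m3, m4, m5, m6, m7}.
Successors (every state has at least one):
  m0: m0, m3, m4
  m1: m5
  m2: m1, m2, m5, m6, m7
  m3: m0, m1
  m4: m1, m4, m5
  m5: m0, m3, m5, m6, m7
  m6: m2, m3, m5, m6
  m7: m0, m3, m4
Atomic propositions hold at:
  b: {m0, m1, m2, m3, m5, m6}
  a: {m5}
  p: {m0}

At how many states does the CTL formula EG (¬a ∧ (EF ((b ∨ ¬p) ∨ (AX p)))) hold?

Sat(¬a) = {m0, m1, m2, m3, m4, m6, m7}
Sat(¬p) = {m1, m2, m3, m4, m5, m6, m7}
Sat(b ∨ ¬p) = {m0, m1, m2, m3, m4, m5, m6, m7}
Sat(AX p) = {s : every successor in {m0}} = ∅
Sat((b ∨ ¬p) ∨ (AX p)) = {m0, m1, m2, m3, m4, m5, m6, m7}
EF ((b ∨ ¬p) ∨ (AX p)): least fixpoint, start Z0 = {m0, m1, m2, m3, m4, m5, m6, m7}, add states with some successor in Z. Already a fixed point.
Sat(EF ((b ∨ ¬p) ∨ (AX p))) = {m0, m1, m2, m3, m4, m5, m6, m7}
Sat(¬a ∧ (EF ((b ∨ ¬p) ∨ (AX p)))) = {m0, m1, m2, m3, m4, m6, m7}
EG (¬a ∧ (EF ((b ∨ ¬p) ∨ (AX p)))): greatest fixpoint, start Z0 = {m0, m1, m2, m3, m4, m6, m7}, keep only states in Sat with some successor in Z. Z1 = {m0, m2, m3, m4, m6, m7}; fixed.
Sat(EG (¬a ∧ (EF ((b ∨ ¬p) ∨ (AX p))))) = {m0, m2, m3, m4, m6, m7}
|Sat(EG (¬a ∧ (EF ((b ∨ ¬p) ∨ (AX p)))))| = |{m0, m2, m3, m4, m6, m7}| = 6.

6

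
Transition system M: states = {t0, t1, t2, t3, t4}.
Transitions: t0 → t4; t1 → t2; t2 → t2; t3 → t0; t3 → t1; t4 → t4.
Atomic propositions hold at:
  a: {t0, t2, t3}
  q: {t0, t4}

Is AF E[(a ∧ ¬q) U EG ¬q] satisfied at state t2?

Yes

Sat(¬q) = {t1, t2, t3}
Sat(a ∧ ¬q) = {t2, t3}
EG ¬q: greatest fixpoint, start Z0 = {t1, t2, t3}, keep only states in Sat with some successor in Z. Already a fixed point.
Sat(EG ¬q) = {t1, t2, t3}
E[(a ∧ ¬q) U EG ¬q]: least fixpoint, start Z0 = Sat(EG ¬q) = {t1, t2, t3}, add states in Sat(a ∧ ¬q) with some successor in Z. Already a fixed point.
Sat(E[(a ∧ ¬q) U EG ¬q]) = {t1, t2, t3}
AF E[(a ∧ ¬q) U EG ¬q]: least fixpoint, start Z0 = {t1, t2, t3}, add states with every successor in Z. Already a fixed point.
Sat(AF E[(a ∧ ¬q) U EG ¬q]) = {t1, t2, t3}
t2 ∈ Sat(AF E[(a ∧ ¬q) U EG ¬q]) = {t1, t2, t3}, so the formula holds at t2.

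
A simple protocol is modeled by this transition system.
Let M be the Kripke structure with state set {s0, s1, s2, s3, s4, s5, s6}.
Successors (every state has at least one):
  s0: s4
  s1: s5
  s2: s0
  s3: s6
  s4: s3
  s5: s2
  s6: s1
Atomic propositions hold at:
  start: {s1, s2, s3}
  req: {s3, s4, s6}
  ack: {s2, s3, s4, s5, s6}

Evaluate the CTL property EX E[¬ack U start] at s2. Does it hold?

Sat(¬ack) = {s0, s1}
E[¬ack U start]: least fixpoint, start Z0 = Sat(start) = {s1, s2, s3}, add states in Sat(¬ack) with some successor in Z. Already a fixed point.
Sat(E[¬ack U start]) = {s1, s2, s3}
Sat(EX E[¬ack U start]) = {s : some successor in {s1, s2, s3}} = {s4, s5, s6}
s2 ∉ Sat(EX E[¬ack U start]) = {s4, s5, s6}, so the formula does not hold at s2.

No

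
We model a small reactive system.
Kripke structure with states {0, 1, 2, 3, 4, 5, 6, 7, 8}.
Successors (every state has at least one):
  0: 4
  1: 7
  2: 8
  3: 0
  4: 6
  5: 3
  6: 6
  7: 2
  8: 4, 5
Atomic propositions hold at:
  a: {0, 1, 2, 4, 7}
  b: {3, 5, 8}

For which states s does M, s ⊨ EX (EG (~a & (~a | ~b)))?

Sat(~a) = {3, 5, 6, 8}
Sat(~b) = {0, 1, 2, 4, 6, 7}
Sat(~a | ~b) = {0, 1, 2, 3, 4, 5, 6, 7, 8}
Sat(~a & (~a | ~b)) = {3, 5, 6, 8}
EG (~a & (~a | ~b)): greatest fixpoint, start Z0 = {3, 5, 6, 8}, keep only states in Sat with some successor in Z. Z1 = {5, 6, 8}; Z2 = {6, 8}; Z3 = {6}; fixed.
Sat(EG (~a & (~a | ~b))) = {6}
Sat(EX (EG (~a & (~a | ~b)))) = {s : some successor in {6}} = {4, 6}

{4, 6}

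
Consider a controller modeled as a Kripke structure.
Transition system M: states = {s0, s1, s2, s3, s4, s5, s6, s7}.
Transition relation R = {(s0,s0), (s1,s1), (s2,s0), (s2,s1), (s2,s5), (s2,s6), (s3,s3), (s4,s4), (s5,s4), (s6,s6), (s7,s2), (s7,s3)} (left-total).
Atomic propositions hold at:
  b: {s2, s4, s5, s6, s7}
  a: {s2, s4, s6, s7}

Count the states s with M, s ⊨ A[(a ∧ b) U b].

5

Sat(a ∧ b) = {s2, s4, s6, s7}
A[(a ∧ b) U b]: least fixpoint, start Z0 = Sat(b) = {s2, s4, s5, s6, s7}, add states in Sat(a ∧ b) with every successor in Z. Already a fixed point.
Sat(A[(a ∧ b) U b]) = {s2, s4, s5, s6, s7}
|Sat(A[(a ∧ b) U b])| = |{s2, s4, s5, s6, s7}| = 5.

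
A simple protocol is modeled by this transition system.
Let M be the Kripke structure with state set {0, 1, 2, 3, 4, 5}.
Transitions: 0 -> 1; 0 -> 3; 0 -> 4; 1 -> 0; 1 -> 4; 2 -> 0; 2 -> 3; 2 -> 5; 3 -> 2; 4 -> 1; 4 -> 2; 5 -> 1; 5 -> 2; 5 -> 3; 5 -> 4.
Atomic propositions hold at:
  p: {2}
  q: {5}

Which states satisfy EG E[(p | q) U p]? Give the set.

Sat(p | q) = {2, 5}
E[(p | q) U p]: least fixpoint, start Z0 = Sat(p) = {2}, add states in Sat(p | q) with some successor in Z. Z1 = {2, 5}; fixed.
Sat(E[(p | q) U p]) = {2, 5}
EG E[(p | q) U p]: greatest fixpoint, start Z0 = {2, 5}, keep only states in Sat with some successor in Z. Already a fixed point.
Sat(EG E[(p | q) U p]) = {2, 5}

{2, 5}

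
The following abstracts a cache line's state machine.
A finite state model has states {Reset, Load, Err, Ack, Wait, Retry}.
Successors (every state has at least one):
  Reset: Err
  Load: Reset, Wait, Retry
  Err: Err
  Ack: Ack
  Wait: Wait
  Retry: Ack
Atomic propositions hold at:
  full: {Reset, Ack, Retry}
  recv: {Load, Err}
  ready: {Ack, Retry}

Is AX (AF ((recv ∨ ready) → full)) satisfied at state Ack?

Yes

Sat(recv ∨ ready) = {Load, Err, Ack, Retry}
Sat((recv ∨ ready) → full) = {Reset, Ack, Wait, Retry}
AF ((recv ∨ ready) → full): least fixpoint, start Z0 = {Reset, Ack, Wait, Retry}, add states with every successor in Z. Z1 = {Reset, Load, Ack, Wait, Retry}; fixed.
Sat(AF ((recv ∨ ready) → full)) = {Reset, Load, Ack, Wait, Retry}
Sat(AX (AF ((recv ∨ ready) → full))) = {s : every successor in {Reset, Load, Ack, Wait, Retry}} = {Load, Ack, Wait, Retry}
Ack ∈ Sat(AX (AF ((recv ∨ ready) → full))) = {Load, Ack, Wait, Retry}, so the formula holds at Ack.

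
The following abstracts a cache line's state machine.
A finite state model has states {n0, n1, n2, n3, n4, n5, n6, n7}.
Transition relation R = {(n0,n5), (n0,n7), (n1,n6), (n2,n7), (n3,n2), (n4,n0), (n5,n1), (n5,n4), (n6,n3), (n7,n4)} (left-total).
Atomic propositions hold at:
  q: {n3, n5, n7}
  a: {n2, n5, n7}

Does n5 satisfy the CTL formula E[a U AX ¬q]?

Yes

Sat(¬q) = {n0, n1, n2, n4, n6}
Sat(AX ¬q) = {s : every successor in {n0, n1, n2, n4, n6}} = {n1, n3, n4, n5, n7}
E[a U AX ¬q]: least fixpoint, start Z0 = Sat(AX ¬q) = {n1, n3, n4, n5, n7}, add states in Sat(a) with some successor in Z. Z1 = {n1, n2, n3, n4, n5, n7}; fixed.
Sat(E[a U AX ¬q]) = {n1, n2, n3, n4, n5, n7}
n5 ∈ Sat(E[a U AX ¬q]) = {n1, n2, n3, n4, n5, n7}, so the formula holds at n5.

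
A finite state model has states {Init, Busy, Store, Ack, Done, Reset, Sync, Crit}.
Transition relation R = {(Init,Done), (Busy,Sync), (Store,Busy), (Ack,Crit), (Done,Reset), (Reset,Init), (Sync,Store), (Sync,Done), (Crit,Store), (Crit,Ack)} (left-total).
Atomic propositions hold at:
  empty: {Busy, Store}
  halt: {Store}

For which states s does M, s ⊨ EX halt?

Sat(EX halt) = {s : some successor in {Store}} = {Sync, Crit}

{Sync, Crit}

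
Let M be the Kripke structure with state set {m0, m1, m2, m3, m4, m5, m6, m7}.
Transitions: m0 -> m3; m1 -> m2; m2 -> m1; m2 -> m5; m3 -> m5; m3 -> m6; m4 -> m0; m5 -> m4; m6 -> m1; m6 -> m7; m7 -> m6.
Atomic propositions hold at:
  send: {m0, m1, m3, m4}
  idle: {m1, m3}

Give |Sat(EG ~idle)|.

Sat(~idle) = {m0, m2, m4, m5, m6, m7}
EG ~idle: greatest fixpoint, start Z0 = {m0, m2, m4, m5, m6, m7}, keep only states in Sat with some successor in Z. Z1 = {m2, m4, m5, m6, m7}; Z2 = {m2, m5, m6, m7}; Z3 = {m2, m6, m7}; Z4 = {m6, m7}; fixed.
Sat(EG ~idle) = {m6, m7}
|Sat(EG ~idle)| = |{m6, m7}| = 2.

2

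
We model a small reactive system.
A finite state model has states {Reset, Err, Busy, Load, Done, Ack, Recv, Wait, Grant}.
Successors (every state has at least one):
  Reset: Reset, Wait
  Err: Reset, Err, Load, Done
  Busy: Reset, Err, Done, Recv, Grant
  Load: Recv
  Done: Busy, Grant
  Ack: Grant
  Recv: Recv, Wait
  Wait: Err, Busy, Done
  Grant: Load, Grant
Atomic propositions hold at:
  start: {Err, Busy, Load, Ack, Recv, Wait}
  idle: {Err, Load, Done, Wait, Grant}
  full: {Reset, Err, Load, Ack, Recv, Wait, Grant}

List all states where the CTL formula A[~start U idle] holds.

Sat(~start) = {Reset, Done, Grant}
A[~start U idle]: least fixpoint, start Z0 = Sat(idle) = {Err, Load, Done, Wait, Grant}, add states in Sat(~start) with every successor in Z. Already a fixed point.
Sat(A[~start U idle]) = {Err, Load, Done, Wait, Grant}

{Err, Load, Done, Wait, Grant}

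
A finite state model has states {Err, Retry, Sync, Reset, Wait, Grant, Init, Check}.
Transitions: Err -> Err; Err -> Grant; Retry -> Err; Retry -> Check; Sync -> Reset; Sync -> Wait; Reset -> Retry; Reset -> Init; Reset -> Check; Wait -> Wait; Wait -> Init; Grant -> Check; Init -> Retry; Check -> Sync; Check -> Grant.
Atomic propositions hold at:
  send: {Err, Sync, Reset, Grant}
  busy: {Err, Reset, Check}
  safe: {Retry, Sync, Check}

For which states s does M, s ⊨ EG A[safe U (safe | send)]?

Sat(safe | send) = {Err, Retry, Sync, Reset, Grant, Check}
A[safe U (safe | send)]: least fixpoint, start Z0 = Sat((safe | send)) = {Err, Retry, Sync, Reset, Grant, Check}, add states in Sat(safe) with every successor in Z. Already a fixed point.
Sat(A[safe U (safe | send)]) = {Err, Retry, Sync, Reset, Grant, Check}
EG A[safe U (safe | send)]: greatest fixpoint, start Z0 = {Err, Retry, Sync, Reset, Grant, Check}, keep only states in Sat with some successor in Z. Already a fixed point.
Sat(EG A[safe U (safe | send)]) = {Err, Retry, Sync, Reset, Grant, Check}

{Err, Retry, Sync, Reset, Grant, Check}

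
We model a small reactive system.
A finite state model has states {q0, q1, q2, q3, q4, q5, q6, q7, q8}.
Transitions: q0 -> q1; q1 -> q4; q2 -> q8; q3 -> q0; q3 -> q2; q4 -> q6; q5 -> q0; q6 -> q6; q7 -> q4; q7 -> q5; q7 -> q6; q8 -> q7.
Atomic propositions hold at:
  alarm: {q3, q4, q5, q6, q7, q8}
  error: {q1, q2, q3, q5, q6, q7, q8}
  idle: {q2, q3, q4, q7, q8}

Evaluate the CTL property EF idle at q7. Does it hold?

Yes

EF idle: least fixpoint, start Z0 = {q2, q3, q4, q7, q8}, add states with some successor in Z. Z1 = {q1, q2, q3, q4, q7, q8}; Z2 = {q0, q1, q2, q3, q4, q7, q8}; Z3 = {q0, q1, q2, q3, q4, q5, q7, q8}; fixed.
Sat(EF idle) = {q0, q1, q2, q3, q4, q5, q7, q8}
q7 ∈ Sat(EF idle) = {q0, q1, q2, q3, q4, q5, q7, q8}, so the formula holds at q7.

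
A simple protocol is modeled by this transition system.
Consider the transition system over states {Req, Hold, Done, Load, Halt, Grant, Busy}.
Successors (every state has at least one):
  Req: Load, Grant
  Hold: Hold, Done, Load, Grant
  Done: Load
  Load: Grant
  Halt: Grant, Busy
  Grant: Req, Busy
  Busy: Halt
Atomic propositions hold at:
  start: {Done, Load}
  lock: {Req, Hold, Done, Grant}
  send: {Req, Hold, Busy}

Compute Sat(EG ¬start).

{Req, Hold, Halt, Grant, Busy}

Sat(¬start) = {Req, Hold, Halt, Grant, Busy}
EG ¬start: greatest fixpoint, start Z0 = {Req, Hold, Halt, Grant, Busy}, keep only states in Sat with some successor in Z. Already a fixed point.
Sat(EG ¬start) = {Req, Hold, Halt, Grant, Busy}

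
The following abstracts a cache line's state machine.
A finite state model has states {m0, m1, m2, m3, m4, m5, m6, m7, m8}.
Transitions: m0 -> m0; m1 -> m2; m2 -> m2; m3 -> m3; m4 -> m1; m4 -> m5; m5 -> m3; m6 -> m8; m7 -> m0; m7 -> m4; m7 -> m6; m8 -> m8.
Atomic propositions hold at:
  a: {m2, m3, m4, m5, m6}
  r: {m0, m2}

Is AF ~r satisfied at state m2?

No

Sat(~r) = {m1, m3, m4, m5, m6, m7, m8}
AF ~r: least fixpoint, start Z0 = {m1, m3, m4, m5, m6, m7, m8}, add states with every successor in Z. Already a fixed point.
Sat(AF ~r) = {m1, m3, m4, m5, m6, m7, m8}
m2 ∉ Sat(AF ~r) = {m1, m3, m4, m5, m6, m7, m8}, so the formula does not hold at m2.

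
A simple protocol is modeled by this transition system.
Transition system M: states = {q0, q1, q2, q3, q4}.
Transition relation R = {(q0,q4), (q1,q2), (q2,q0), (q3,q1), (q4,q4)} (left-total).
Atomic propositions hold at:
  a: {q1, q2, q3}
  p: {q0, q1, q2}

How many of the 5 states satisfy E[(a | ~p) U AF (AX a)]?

Sat(~p) = {q3, q4}
Sat(a | ~p) = {q1, q2, q3, q4}
Sat(AX a) = {s : every successor in {q1, q2, q3}} = {q1, q3}
AF (AX a): least fixpoint, start Z0 = {q1, q3}, add states with every successor in Z. Already a fixed point.
Sat(AF (AX a)) = {q1, q3}
E[(a | ~p) U AF (AX a)]: least fixpoint, start Z0 = Sat(AF (AX a)) = {q1, q3}, add states in Sat(a | ~p) with some successor in Z. Already a fixed point.
Sat(E[(a | ~p) U AF (AX a)]) = {q1, q3}
|Sat(E[(a | ~p) U AF (AX a)])| = |{q1, q3}| = 2.

2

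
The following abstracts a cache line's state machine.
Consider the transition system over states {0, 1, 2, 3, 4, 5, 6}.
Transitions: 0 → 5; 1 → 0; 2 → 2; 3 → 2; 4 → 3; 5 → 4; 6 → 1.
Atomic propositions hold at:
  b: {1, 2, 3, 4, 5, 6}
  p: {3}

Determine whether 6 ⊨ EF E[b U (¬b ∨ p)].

Yes

Sat(¬b) = {0}
Sat(¬b ∨ p) = {0, 3}
E[b U (¬b ∨ p)]: least fixpoint, start Z0 = Sat((¬b ∨ p)) = {0, 3}, add states in Sat(b) with some successor in Z. Z1 = {0, 1, 3, 4}; Z2 = {0, 1, 3, 4, 5, 6}; fixed.
Sat(E[b U (¬b ∨ p)]) = {0, 1, 3, 4, 5, 6}
EF E[b U (¬b ∨ p)]: least fixpoint, start Z0 = {0, 1, 3, 4, 5, 6}, add states with some successor in Z. Already a fixed point.
Sat(EF E[b U (¬b ∨ p)]) = {0, 1, 3, 4, 5, 6}
6 ∈ Sat(EF E[b U (¬b ∨ p)]) = {0, 1, 3, 4, 5, 6}, so the formula holds at 6.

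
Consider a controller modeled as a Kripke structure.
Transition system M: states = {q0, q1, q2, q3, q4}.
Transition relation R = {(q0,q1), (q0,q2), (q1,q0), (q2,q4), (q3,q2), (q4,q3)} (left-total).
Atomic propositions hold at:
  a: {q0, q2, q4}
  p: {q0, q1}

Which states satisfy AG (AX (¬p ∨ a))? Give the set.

{q2, q3, q4}

Sat(¬p) = {q2, q3, q4}
Sat(¬p ∨ a) = {q0, q2, q3, q4}
Sat(AX (¬p ∨ a)) = {s : every successor in {q0, q2, q3, q4}} = {q1, q2, q3, q4}
AG (AX (¬p ∨ a)): greatest fixpoint, start Z0 = {q1, q2, q3, q4}, keep only states in Sat with every successor in Z. Z1 = {q2, q3, q4}; fixed.
Sat(AG (AX (¬p ∨ a))) = {q2, q3, q4}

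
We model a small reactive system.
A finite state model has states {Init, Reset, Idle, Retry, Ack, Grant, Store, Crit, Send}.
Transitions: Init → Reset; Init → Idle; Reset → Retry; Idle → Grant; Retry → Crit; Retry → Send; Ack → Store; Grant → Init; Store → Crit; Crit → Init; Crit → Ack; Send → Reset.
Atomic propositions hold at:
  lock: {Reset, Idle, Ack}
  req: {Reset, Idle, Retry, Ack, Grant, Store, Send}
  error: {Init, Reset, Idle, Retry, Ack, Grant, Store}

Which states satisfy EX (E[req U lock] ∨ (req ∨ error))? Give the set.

{Init, Reset, Idle, Retry, Ack, Grant, Crit, Send}

E[req U lock]: least fixpoint, start Z0 = Sat(lock) = {Reset, Idle, Ack}, add states in Sat(req) with some successor in Z. Z1 = {Reset, Idle, Ack, Send}; Z2 = {Reset, Idle, Retry, Ack, Send}; fixed.
Sat(E[req U lock]) = {Reset, Idle, Retry, Ack, Send}
Sat(req ∨ error) = {Init, Reset, Idle, Retry, Ack, Grant, Store, Send}
Sat(E[req U lock] ∨ (req ∨ error)) = {Init, Reset, Idle, Retry, Ack, Grant, Store, Send}
Sat(EX (E[req U lock] ∨ (req ∨ error))) = {s : some successor in {Init, Reset, Idle, Retry, Ack, Grant, Store, Send}} = {Init, Reset, Idle, Retry, Ack, Grant, Crit, Send}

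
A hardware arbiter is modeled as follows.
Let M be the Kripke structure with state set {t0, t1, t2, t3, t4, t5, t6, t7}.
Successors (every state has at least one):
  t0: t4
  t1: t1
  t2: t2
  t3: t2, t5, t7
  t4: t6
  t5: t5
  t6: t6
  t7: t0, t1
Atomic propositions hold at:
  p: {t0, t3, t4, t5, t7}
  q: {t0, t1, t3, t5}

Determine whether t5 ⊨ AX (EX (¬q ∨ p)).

Sat(¬q) = {t2, t4, t6, t7}
Sat(¬q ∨ p) = {t0, t2, t3, t4, t5, t6, t7}
Sat(EX (¬q ∨ p)) = {s : some successor in {t0, t2, t3, t4, t5, t6, t7}} = {t0, t2, t3, t4, t5, t6, t7}
Sat(AX (EX (¬q ∨ p))) = {s : every successor in {t0, t2, t3, t4, t5, t6, t7}} = {t0, t2, t3, t4, t5, t6}
t5 ∈ Sat(AX (EX (¬q ∨ p))) = {t0, t2, t3, t4, t5, t6}, so the formula holds at t5.

Yes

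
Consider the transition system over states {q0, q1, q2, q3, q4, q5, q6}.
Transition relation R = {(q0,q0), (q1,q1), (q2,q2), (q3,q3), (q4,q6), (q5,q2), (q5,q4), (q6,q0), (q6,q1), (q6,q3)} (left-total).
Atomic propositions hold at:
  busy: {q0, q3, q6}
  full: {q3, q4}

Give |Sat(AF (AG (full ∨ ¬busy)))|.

3

Sat(¬busy) = {q1, q2, q4, q5}
Sat(full ∨ ¬busy) = {q1, q2, q3, q4, q5}
AG (full ∨ ¬busy): greatest fixpoint, start Z0 = {q1, q2, q3, q4, q5}, keep only states in Sat with every successor in Z. Z1 = {q1, q2, q3, q5}; Z2 = {q1, q2, q3}; fixed.
Sat(AG (full ∨ ¬busy)) = {q1, q2, q3}
AF (AG (full ∨ ¬busy)): least fixpoint, start Z0 = {q1, q2, q3}, add states with every successor in Z. Already a fixed point.
Sat(AF (AG (full ∨ ¬busy))) = {q1, q2, q3}
|Sat(AF (AG (full ∨ ¬busy)))| = |{q1, q2, q3}| = 3.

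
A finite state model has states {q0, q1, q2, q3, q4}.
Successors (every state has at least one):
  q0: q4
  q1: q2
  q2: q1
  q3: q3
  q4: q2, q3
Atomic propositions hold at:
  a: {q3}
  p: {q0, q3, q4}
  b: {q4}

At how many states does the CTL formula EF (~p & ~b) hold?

4

Sat(~p) = {q1, q2}
Sat(~b) = {q0, q1, q2, q3}
Sat(~p & ~b) = {q1, q2}
EF (~p & ~b): least fixpoint, start Z0 = {q1, q2}, add states with some successor in Z. Z1 = {q1, q2, q4}; Z2 = {q0, q1, q2, q4}; fixed.
Sat(EF (~p & ~b)) = {q0, q1, q2, q4}
|Sat(EF (~p & ~b))| = |{q0, q1, q2, q4}| = 4.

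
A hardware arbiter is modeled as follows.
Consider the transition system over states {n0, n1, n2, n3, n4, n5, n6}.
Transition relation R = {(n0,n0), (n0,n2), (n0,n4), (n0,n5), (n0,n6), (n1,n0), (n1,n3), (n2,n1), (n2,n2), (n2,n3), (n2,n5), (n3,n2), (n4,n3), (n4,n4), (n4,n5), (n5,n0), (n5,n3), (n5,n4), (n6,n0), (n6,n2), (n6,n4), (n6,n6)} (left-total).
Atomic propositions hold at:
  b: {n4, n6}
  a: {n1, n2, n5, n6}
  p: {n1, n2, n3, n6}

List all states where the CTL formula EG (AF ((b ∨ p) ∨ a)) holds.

Sat(b ∨ p) = {n1, n2, n3, n4, n6}
Sat((b ∨ p) ∨ a) = {n1, n2, n3, n4, n5, n6}
AF ((b ∨ p) ∨ a): least fixpoint, start Z0 = {n1, n2, n3, n4, n5, n6}, add states with every successor in Z. Already a fixed point.
Sat(AF ((b ∨ p) ∨ a)) = {n1, n2, n3, n4, n5, n6}
EG (AF ((b ∨ p) ∨ a)): greatest fixpoint, start Z0 = {n1, n2, n3, n4, n5, n6}, keep only states in Sat with some successor in Z. Already a fixed point.
Sat(EG (AF ((b ∨ p) ∨ a))) = {n1, n2, n3, n4, n5, n6}

{n1, n2, n3, n4, n5, n6}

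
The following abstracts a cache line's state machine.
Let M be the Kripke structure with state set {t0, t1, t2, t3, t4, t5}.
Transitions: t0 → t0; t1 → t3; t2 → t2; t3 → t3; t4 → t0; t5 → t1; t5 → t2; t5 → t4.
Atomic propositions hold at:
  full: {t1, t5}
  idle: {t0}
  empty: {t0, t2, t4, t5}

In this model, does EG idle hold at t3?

No

EG idle: greatest fixpoint, start Z0 = {t0}, keep only states in Sat with some successor in Z. Already a fixed point.
Sat(EG idle) = {t0}
t3 ∉ Sat(EG idle) = {t0}, so the formula does not hold at t3.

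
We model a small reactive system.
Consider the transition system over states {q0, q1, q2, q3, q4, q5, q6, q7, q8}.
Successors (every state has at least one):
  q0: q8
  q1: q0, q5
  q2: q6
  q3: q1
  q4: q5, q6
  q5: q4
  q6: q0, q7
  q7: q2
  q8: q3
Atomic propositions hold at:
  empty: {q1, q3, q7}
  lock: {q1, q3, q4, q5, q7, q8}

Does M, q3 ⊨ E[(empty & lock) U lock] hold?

Sat(empty & lock) = {q1, q3, q7}
E[(empty & lock) U lock]: least fixpoint, start Z0 = Sat(lock) = {q1, q3, q4, q5, q7, q8}, add states in Sat(empty & lock) with some successor in Z. Already a fixed point.
Sat(E[(empty & lock) U lock]) = {q1, q3, q4, q5, q7, q8}
q3 ∈ Sat(E[(empty & lock) U lock]) = {q1, q3, q4, q5, q7, q8}, so the formula holds at q3.

Yes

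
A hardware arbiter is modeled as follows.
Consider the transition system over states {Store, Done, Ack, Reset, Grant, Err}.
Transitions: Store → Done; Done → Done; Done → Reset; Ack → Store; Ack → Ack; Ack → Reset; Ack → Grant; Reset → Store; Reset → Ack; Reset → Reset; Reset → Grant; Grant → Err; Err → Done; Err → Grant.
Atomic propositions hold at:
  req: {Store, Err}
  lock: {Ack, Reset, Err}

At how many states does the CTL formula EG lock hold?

2

EG lock: greatest fixpoint, start Z0 = {Ack, Reset, Err}, keep only states in Sat with some successor in Z. Z1 = {Ack, Reset}; fixed.
Sat(EG lock) = {Ack, Reset}
|Sat(EG lock)| = |{Ack, Reset}| = 2.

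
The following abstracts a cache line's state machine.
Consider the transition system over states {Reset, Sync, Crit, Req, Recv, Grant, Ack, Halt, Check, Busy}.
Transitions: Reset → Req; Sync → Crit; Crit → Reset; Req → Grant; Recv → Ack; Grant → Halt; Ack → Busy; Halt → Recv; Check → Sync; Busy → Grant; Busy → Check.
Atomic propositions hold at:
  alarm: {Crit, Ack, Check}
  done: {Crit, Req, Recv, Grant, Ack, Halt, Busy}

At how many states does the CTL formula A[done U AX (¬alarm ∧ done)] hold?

7

Sat(¬alarm) = {Reset, Sync, Req, Recv, Grant, Halt, Busy}
Sat(¬alarm ∧ done) = {Req, Recv, Grant, Halt, Busy}
Sat(AX (¬alarm ∧ done)) = {s : every successor in {Req, Recv, Grant, Halt, Busy}} = {Reset, Req, Grant, Ack, Halt}
A[done U AX (¬alarm ∧ done)]: least fixpoint, start Z0 = Sat(AX (¬alarm ∧ done)) = {Reset, Req, Grant, Ack, Halt}, add states in Sat(done) with every successor in Z. Z1 = {Reset, Crit, Req, Recv, Grant, Ack, Halt}; fixed.
Sat(A[done U AX (¬alarm ∧ done)]) = {Reset, Crit, Req, Recv, Grant, Ack, Halt}
|Sat(A[done U AX (¬alarm ∧ done)])| = |{Reset, Crit, Req, Recv, Grant, Ack, Halt}| = 7.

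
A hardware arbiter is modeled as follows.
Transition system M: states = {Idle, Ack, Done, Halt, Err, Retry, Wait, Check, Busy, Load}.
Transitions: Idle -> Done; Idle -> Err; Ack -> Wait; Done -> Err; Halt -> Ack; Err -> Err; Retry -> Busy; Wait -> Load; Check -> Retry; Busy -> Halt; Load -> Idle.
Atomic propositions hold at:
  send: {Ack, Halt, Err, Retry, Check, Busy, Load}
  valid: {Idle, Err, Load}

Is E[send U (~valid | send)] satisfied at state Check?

Sat(~valid) = {Ack, Done, Halt, Retry, Wait, Check, Busy}
Sat(~valid | send) = {Ack, Done, Halt, Err, Retry, Wait, Check, Busy, Load}
E[send U (~valid | send)]: least fixpoint, start Z0 = Sat((~valid | send)) = {Ack, Done, Halt, Err, Retry, Wait, Check, Busy, Load}, add states in Sat(send) with some successor in Z. Already a fixed point.
Sat(E[send U (~valid | send)]) = {Ack, Done, Halt, Err, Retry, Wait, Check, Busy, Load}
Check ∈ Sat(E[send U (~valid | send)]) = {Ack, Done, Halt, Err, Retry, Wait, Check, Busy, Load}, so the formula holds at Check.

Yes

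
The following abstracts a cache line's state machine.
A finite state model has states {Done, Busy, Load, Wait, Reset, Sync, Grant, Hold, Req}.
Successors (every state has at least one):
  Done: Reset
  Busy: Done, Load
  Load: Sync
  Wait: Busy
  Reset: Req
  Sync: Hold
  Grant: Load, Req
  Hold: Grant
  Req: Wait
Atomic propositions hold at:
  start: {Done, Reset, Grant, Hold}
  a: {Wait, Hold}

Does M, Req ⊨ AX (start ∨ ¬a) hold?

No

Sat(¬a) = {Done, Busy, Load, Reset, Sync, Grant, Req}
Sat(start ∨ ¬a) = {Done, Busy, Load, Reset, Sync, Grant, Hold, Req}
Sat(AX (start ∨ ¬a)) = {s : every successor in {Done, Busy, Load, Reset, Sync, Grant, Hold, Req}} = {Done, Busy, Load, Wait, Reset, Sync, Grant, Hold}
Req ∉ Sat(AX (start ∨ ¬a)) = {Done, Busy, Load, Wait, Reset, Sync, Grant, Hold}, so the formula does not hold at Req.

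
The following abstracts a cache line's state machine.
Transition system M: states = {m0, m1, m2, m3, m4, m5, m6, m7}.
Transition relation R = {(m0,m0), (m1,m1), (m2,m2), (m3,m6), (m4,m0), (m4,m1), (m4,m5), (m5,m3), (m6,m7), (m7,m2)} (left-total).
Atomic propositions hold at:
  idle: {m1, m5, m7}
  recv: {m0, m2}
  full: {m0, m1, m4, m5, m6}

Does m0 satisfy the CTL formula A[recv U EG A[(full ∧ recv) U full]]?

Sat(full ∧ recv) = {m0}
A[(full ∧ recv) U full]: least fixpoint, start Z0 = Sat(full) = {m0, m1, m4, m5, m6}, add states in Sat(full ∧ recv) with every successor in Z. Already a fixed point.
Sat(A[(full ∧ recv) U full]) = {m0, m1, m4, m5, m6}
EG A[(full ∧ recv) U full]: greatest fixpoint, start Z0 = {m0, m1, m4, m5, m6}, keep only states in Sat with some successor in Z. Z1 = {m0, m1, m4}; fixed.
Sat(EG A[(full ∧ recv) U full]) = {m0, m1, m4}
A[recv U EG A[(full ∧ recv) U full]]: least fixpoint, start Z0 = Sat(EG A[(full ∧ recv) U full]) = {m0, m1, m4}, add states in Sat(recv) with every successor in Z. Already a fixed point.
Sat(A[recv U EG A[(full ∧ recv) U full]]) = {m0, m1, m4}
m0 ∈ Sat(A[recv U EG A[(full ∧ recv) U full]]) = {m0, m1, m4}, so the formula holds at m0.

Yes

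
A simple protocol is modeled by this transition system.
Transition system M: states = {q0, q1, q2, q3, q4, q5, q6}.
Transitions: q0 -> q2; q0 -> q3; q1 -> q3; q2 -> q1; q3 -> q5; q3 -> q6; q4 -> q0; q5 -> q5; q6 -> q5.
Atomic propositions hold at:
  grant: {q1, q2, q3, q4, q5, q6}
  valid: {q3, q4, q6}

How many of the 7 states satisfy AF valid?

AF valid: least fixpoint, start Z0 = {q3, q4, q6}, add states with every successor in Z. Z1 = {q1, q3, q4, q6}; Z2 = {q1, q2, q3, q4, q6}; Z3 = {q0, q1, q2, q3, q4, q6}; fixed.
Sat(AF valid) = {q0, q1, q2, q3, q4, q6}
|Sat(AF valid)| = |{q0, q1, q2, q3, q4, q6}| = 6.

6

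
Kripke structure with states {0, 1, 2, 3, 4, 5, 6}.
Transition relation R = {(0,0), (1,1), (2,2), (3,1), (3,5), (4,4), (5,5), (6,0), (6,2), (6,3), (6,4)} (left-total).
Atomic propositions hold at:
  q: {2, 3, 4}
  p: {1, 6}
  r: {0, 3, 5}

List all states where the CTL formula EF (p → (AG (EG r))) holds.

EG r: greatest fixpoint, start Z0 = {0, 3, 5}, keep only states in Sat with some successor in Z. Already a fixed point.
Sat(EG r) = {0, 3, 5}
AG (EG r): greatest fixpoint, start Z0 = {0, 3, 5}, keep only states in Sat with every successor in Z. Z1 = {0, 5}; fixed.
Sat(AG (EG r)) = {0, 5}
Sat(p → (AG (EG r))) = {0, 2, 3, 4, 5}
EF (p → (AG (EG r))): least fixpoint, start Z0 = {0, 2, 3, 4, 5}, add states with some successor in Z. Z1 = {0, 2, 3, 4, 5, 6}; fixed.
Sat(EF (p → (AG (EG r)))) = {0, 2, 3, 4, 5, 6}

{0, 2, 3, 4, 5, 6}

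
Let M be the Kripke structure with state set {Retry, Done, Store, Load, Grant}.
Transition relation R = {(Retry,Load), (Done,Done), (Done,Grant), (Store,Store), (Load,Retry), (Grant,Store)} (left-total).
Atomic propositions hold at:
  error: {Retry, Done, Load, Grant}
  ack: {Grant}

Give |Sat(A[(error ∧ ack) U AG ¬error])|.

2

Sat(error ∧ ack) = {Grant}
Sat(¬error) = {Store}
AG ¬error: greatest fixpoint, start Z0 = {Store}, keep only states in Sat with every successor in Z. Already a fixed point.
Sat(AG ¬error) = {Store}
A[(error ∧ ack) U AG ¬error]: least fixpoint, start Z0 = Sat(AG ¬error) = {Store}, add states in Sat(error ∧ ack) with every successor in Z. Z1 = {Store, Grant}; fixed.
Sat(A[(error ∧ ack) U AG ¬error]) = {Store, Grant}
|Sat(A[(error ∧ ack) U AG ¬error])| = |{Store, Grant}| = 2.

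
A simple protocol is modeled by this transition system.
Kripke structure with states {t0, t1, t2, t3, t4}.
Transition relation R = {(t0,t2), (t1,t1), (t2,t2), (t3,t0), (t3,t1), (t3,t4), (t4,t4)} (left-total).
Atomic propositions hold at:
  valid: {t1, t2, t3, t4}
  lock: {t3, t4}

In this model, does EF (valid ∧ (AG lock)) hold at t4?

Yes

AG lock: greatest fixpoint, start Z0 = {t3, t4}, keep only states in Sat with every successor in Z. Z1 = {t4}; fixed.
Sat(AG lock) = {t4}
Sat(valid ∧ (AG lock)) = {t4}
EF (valid ∧ (AG lock)): least fixpoint, start Z0 = {t4}, add states with some successor in Z. Z1 = {t3, t4}; fixed.
Sat(EF (valid ∧ (AG lock))) = {t3, t4}
t4 ∈ Sat(EF (valid ∧ (AG lock))) = {t3, t4}, so the formula holds at t4.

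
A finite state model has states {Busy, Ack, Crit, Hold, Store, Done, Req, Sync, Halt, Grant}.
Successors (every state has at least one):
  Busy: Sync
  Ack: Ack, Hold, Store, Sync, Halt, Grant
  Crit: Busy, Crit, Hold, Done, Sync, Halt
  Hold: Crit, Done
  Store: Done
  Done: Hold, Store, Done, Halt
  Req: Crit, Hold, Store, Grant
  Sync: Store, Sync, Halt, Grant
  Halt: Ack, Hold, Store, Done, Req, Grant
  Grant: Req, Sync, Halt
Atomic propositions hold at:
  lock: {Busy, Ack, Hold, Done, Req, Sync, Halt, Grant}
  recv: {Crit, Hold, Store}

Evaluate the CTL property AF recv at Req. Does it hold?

No

AF recv: least fixpoint, start Z0 = {Crit, Hold, Store}, add states with every successor in Z. Already a fixed point.
Sat(AF recv) = {Crit, Hold, Store}
Req ∉ Sat(AF recv) = {Crit, Hold, Store}, so the formula does not hold at Req.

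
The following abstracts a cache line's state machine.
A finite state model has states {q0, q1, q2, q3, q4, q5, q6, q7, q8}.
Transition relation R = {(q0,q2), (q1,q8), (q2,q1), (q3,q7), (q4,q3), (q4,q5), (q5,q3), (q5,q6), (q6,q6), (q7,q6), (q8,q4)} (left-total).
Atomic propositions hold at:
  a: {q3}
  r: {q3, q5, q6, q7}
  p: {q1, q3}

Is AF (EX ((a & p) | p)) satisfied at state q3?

No

Sat(a & p) = {q3}
Sat((a & p) | p) = {q1, q3}
Sat(EX ((a & p) | p)) = {s : some successor in {q1, q3}} = {q2, q4, q5}
AF (EX ((a & p) | p)): least fixpoint, start Z0 = {q2, q4, q5}, add states with every successor in Z. Z1 = {q0, q2, q4, q5, q8}; Z2 = {q0, q1, q2, q4, q5, q8}; fixed.
Sat(AF (EX ((a & p) | p))) = {q0, q1, q2, q4, q5, q8}
q3 ∉ Sat(AF (EX ((a & p) | p))) = {q0, q1, q2, q4, q5, q8}, so the formula does not hold at q3.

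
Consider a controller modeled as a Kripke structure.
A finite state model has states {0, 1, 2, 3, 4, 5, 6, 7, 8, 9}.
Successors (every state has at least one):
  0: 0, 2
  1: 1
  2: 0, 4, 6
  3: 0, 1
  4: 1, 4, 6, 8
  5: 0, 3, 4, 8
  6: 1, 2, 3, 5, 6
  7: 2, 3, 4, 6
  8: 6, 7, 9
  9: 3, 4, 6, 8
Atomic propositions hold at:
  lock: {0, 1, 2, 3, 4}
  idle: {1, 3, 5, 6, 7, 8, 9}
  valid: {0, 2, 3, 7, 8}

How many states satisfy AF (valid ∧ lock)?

Sat(valid ∧ lock) = {0, 2, 3}
AF (valid ∧ lock): least fixpoint, start Z0 = {0, 2, 3}, add states with every successor in Z. Already a fixed point.
Sat(AF (valid ∧ lock)) = {0, 2, 3}
|Sat(AF (valid ∧ lock))| = |{0, 2, 3}| = 3.

3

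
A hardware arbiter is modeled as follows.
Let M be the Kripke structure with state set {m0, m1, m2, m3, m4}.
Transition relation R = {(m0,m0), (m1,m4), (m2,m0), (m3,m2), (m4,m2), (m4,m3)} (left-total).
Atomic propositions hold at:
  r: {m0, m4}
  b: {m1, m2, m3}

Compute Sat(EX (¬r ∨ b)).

Sat(¬r) = {m1, m2, m3}
Sat(¬r ∨ b) = {m1, m2, m3}
Sat(EX (¬r ∨ b)) = {s : some successor in {m1, m2, m3}} = {m3, m4}

{m3, m4}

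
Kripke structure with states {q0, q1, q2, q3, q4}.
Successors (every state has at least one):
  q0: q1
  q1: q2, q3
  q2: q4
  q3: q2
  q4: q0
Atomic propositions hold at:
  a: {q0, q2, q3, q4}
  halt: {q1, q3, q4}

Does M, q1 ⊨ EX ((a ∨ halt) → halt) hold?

Yes

Sat(a ∨ halt) = {q0, q1, q2, q3, q4}
Sat((a ∨ halt) → halt) = {q1, q3, q4}
Sat(EX ((a ∨ halt) → halt)) = {s : some successor in {q1, q3, q4}} = {q0, q1, q2}
q1 ∈ Sat(EX ((a ∨ halt) → halt)) = {q0, q1, q2}, so the formula holds at q1.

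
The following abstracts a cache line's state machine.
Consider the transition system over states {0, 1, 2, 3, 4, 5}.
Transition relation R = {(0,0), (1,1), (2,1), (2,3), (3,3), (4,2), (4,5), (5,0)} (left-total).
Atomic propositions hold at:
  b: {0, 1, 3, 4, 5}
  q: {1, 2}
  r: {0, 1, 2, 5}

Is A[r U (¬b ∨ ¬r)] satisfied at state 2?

Sat(¬b) = {2}
Sat(¬r) = {3, 4}
Sat(¬b ∨ ¬r) = {2, 3, 4}
A[r U (¬b ∨ ¬r)]: least fixpoint, start Z0 = Sat((¬b ∨ ¬r)) = {2, 3, 4}, add states in Sat(r) with every successor in Z. Already a fixed point.
Sat(A[r U (¬b ∨ ¬r)]) = {2, 3, 4}
2 ∈ Sat(A[r U (¬b ∨ ¬r)]) = {2, 3, 4}, so the formula holds at 2.

Yes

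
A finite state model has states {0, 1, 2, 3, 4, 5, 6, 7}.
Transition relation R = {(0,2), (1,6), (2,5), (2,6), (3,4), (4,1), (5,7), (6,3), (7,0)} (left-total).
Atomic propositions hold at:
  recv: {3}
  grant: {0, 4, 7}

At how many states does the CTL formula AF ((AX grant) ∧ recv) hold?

Sat(AX grant) = {s : every successor in {0, 4, 7}} = {3, 5, 7}
Sat((AX grant) ∧ recv) = {3}
AF ((AX grant) ∧ recv): least fixpoint, start Z0 = {3}, add states with every successor in Z. Z1 = {3, 6}; Z2 = {1, 3, 6}; Z3 = {1, 3, 4, 6}; fixed.
Sat(AF ((AX grant) ∧ recv)) = {1, 3, 4, 6}
|Sat(AF ((AX grant) ∧ recv))| = |{1, 3, 4, 6}| = 4.

4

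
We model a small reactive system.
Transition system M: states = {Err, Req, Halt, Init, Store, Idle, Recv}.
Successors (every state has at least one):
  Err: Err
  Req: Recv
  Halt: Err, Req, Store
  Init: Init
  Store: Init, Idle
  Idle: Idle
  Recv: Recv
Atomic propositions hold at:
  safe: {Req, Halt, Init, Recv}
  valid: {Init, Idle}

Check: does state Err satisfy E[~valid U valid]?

No

Sat(~valid) = {Err, Req, Halt, Store, Recv}
E[~valid U valid]: least fixpoint, start Z0 = Sat(valid) = {Init, Idle}, add states in Sat(~valid) with some successor in Z. Z1 = {Init, Store, Idle}; Z2 = {Halt, Init, Store, Idle}; fixed.
Sat(E[~valid U valid]) = {Halt, Init, Store, Idle}
Err ∉ Sat(E[~valid U valid]) = {Halt, Init, Store, Idle}, so the formula does not hold at Err.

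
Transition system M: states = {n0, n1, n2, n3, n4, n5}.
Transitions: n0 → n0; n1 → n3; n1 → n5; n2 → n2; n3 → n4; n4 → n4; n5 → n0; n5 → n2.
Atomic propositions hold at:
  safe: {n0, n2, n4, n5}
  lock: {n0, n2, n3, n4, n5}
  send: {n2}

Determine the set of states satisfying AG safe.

{n0, n2, n4, n5}

AG safe: greatest fixpoint, start Z0 = {n0, n2, n4, n5}, keep only states in Sat with every successor in Z. Already a fixed point.
Sat(AG safe) = {n0, n2, n4, n5}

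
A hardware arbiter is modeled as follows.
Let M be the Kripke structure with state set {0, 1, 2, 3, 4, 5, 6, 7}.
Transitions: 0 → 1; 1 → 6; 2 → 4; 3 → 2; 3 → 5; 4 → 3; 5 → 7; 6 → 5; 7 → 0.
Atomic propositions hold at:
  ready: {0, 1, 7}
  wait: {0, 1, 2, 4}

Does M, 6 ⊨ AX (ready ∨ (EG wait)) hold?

No

EG wait: greatest fixpoint, start Z0 = {0, 1, 2, 4}, keep only states in Sat with some successor in Z. Z1 = {0, 2}; Z2 = ∅; fixed.
Sat(EG wait) = ∅
Sat(ready ∨ (EG wait)) = {0, 1, 7}
Sat(AX (ready ∨ (EG wait))) = {s : every successor in {0, 1, 7}} = {0, 5, 7}
6 ∉ Sat(AX (ready ∨ (EG wait))) = {0, 5, 7}, so the formula does not hold at 6.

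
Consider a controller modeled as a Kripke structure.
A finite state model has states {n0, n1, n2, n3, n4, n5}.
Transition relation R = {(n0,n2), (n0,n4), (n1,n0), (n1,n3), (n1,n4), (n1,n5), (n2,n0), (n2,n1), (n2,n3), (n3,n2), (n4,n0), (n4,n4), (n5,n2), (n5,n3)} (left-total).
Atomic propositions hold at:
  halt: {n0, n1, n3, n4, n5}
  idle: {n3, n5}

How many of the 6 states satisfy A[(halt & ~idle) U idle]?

Sat(~idle) = {n0, n1, n2, n4}
Sat(halt & ~idle) = {n0, n1, n4}
A[(halt & ~idle) U idle]: least fixpoint, start Z0 = Sat(idle) = {n3, n5}, add states in Sat(halt & ~idle) with every successor in Z. Already a fixed point.
Sat(A[(halt & ~idle) U idle]) = {n3, n5}
|Sat(A[(halt & ~idle) U idle])| = |{n3, n5}| = 2.

2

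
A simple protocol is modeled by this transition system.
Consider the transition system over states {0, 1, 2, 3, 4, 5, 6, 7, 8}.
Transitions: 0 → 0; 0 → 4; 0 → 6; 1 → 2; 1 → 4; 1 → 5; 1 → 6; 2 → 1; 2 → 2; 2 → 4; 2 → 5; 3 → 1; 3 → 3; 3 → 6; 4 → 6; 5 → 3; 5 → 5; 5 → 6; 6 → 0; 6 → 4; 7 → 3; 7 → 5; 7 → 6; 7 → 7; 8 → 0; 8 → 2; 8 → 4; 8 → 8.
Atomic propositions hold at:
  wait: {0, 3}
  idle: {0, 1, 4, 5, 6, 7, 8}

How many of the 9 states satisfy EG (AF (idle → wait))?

3

Sat(idle → wait) = {0, 2, 3}
AF (idle → wait): least fixpoint, start Z0 = {0, 2, 3}, add states with every successor in Z. Already a fixed point.
Sat(AF (idle → wait)) = {0, 2, 3}
EG (AF (idle → wait)): greatest fixpoint, start Z0 = {0, 2, 3}, keep only states in Sat with some successor in Z. Already a fixed point.
Sat(EG (AF (idle → wait))) = {0, 2, 3}
|Sat(EG (AF (idle → wait)))| = |{0, 2, 3}| = 3.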